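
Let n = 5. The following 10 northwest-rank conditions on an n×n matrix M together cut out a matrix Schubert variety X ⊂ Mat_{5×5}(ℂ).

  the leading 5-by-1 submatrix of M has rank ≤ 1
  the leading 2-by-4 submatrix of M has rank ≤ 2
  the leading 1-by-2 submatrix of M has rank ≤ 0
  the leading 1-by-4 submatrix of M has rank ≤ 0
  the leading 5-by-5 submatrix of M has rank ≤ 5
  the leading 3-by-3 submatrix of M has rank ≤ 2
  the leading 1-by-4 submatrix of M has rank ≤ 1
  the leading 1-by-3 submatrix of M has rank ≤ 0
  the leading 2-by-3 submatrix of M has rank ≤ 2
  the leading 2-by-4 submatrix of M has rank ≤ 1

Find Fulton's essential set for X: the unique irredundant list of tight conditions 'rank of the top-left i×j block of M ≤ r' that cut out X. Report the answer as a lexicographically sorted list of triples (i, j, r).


Computing R[i][j] = min implied NW-rank bound (n=5, 10 conditions):

  row 1: 0  0  0  0  1
  row 2: 1  1  1  1  2
  row 3: 1  2  2  2  3
  row 4: 1  2  3  3  4
  row 5: 1  2  3  4  5

hence w(1..5) = (5, 1, 2, 3, 4).

D(w) has 4 cells with 1 SE-corner; essential set:

[(1, 4, 0)]


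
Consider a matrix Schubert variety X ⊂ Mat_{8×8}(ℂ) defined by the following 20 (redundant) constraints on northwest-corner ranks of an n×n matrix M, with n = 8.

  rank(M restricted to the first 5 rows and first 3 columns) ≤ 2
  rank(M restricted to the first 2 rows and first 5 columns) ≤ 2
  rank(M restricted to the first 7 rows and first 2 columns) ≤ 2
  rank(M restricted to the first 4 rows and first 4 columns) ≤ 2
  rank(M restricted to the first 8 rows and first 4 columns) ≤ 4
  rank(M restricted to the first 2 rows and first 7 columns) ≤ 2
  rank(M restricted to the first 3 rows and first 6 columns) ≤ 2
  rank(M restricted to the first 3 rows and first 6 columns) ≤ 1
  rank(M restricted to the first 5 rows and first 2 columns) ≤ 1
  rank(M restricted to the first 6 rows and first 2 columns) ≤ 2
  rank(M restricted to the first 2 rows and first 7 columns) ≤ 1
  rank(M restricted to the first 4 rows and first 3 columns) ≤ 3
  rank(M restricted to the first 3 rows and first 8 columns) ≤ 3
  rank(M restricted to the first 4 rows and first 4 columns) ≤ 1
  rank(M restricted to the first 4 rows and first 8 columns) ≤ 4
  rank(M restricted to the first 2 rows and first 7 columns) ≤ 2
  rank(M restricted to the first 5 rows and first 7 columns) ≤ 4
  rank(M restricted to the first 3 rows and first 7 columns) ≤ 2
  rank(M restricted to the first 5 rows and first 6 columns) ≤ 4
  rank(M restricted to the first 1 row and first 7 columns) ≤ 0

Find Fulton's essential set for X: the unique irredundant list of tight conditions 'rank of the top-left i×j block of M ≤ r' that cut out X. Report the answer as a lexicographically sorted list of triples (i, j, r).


Rank table r_w(8×8) implied by the 20 constraints:

  0 0 0 0 0 0 0 1
  1 1 1 1 1 1 1 2
  1 1 1 1 1 1 2 3
  1 1 1 1 2 2 3 4
  1 1 2 2 3 3 4 5
  1 2 3 3 4 4 5 6
  1 2 3 4 5 5 6 7
  1 2 3 4 5 6 7 8

the unique w with this rank table is (8, 1, 7, 5, 3, 2, 4, 6).

Rothe diagram D(w) (16 cells), 4 SE-corners (essential conditions):

[(1, 7, 0), (3, 6, 1), (4, 4, 1), (5, 2, 1)]


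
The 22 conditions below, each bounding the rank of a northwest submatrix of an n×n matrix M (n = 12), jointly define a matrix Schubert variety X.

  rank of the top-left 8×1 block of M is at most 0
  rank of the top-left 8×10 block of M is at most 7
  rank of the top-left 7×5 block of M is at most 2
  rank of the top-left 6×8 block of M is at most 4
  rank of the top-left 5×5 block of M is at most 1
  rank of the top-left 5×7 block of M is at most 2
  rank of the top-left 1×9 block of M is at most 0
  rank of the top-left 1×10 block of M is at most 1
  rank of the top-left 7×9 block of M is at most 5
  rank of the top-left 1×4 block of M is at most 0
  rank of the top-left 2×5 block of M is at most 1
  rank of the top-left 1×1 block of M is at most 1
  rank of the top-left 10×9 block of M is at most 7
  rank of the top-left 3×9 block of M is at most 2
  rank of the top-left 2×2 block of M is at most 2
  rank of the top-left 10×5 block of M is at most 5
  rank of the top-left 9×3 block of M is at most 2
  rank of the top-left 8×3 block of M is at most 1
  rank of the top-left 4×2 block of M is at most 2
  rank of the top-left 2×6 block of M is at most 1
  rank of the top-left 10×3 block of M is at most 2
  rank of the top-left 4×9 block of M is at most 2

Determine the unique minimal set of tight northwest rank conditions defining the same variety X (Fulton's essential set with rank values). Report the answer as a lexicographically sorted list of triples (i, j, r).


Recovering R(i,j) via the rank-extension bound from the 22 conditions:

  row 1: 0 0 0 0 0 0 0 0 0 1 1 1
  row 2: 0 1 1 1 1 1 1 1 1 2 2 2
  row 3: 0 1 1 1 1 2 2 2 2 3 3 3
  row 4: 0 1 1 1 1 2 2 2 2 3 4 4
  row 5: 0 1 1 1 1 2 2 3 3 4 5 5
  row 6: 0 1 1 2 2 3 3 4 4 5 6 6
  row 7: 0 1 1 2 2 3 4 5 5 6 7 7
  row 8: 0 1 1 2 3 4 5 6 6 7 8 8
  row 9: 1 2 2 3 4 5 6 7 7 8 9 9
  row 10: 1 2 2 3 4 5 6 7 7 8 9 10
  row 11: 1 2 3 4 5 6 7 8 8 9 10 11
  row 12: 1 2 3 4 5 6 7 8 9 10 11 12

the unique w with this rank table is (10, 2, 6, 11, 8, 4, 7, 5, 1, 12, 3, 9).

|D(w)|=35, |Ess(w)|=9:

[(1, 9, 0), (4, 9, 2), (5, 5, 1), (5, 7, 2), (7, 5, 2), (8, 1, 0), (8, 3, 1), (10, 3, 2), (10, 9, 7)]


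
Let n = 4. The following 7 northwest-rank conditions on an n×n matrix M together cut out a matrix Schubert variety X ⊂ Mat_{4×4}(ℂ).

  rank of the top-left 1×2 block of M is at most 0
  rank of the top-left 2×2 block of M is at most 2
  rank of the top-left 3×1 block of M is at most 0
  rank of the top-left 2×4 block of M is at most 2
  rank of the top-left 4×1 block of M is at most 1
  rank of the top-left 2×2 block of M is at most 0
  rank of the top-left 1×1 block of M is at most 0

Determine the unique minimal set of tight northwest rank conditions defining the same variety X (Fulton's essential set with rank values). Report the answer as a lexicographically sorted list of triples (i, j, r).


Rank table r_w(4×4) implied by the 7 constraints:

  row 1: 0 | 0 | 1 | 1
  row 2: 0 | 0 | 1 | 2
  row 3: 0 | 1 | 2 | 3
  row 4: 1 | 2 | 3 | 4

the unique w with this rank table is (3, 4, 2, 1).

Fulton essential set (2 of the 5 Rothe cells):

[(2, 2, 0), (3, 1, 0)]


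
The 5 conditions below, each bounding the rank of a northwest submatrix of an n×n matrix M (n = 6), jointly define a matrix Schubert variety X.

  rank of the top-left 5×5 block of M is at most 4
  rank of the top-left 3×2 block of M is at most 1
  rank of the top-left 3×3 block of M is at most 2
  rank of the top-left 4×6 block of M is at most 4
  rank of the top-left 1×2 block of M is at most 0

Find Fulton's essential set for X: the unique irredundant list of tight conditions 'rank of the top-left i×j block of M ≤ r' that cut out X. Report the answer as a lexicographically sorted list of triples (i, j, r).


Propagating the 5 rank bounds to every northwest block:

  0  0  1  1  1  1
  1  1  2  2  2  2
  1  1  2  3  3  3
  1  2  3  4  4  4
  1  2  3  4  4  5
  1  2  3  4  5  6

second differences of R give the permutation w = (3, 1, 4, 2, 6, 5).

ℓ(w)=4; the 3 essential cells (i,j,r):

[(1, 2, 0), (3, 2, 1), (5, 5, 4)]


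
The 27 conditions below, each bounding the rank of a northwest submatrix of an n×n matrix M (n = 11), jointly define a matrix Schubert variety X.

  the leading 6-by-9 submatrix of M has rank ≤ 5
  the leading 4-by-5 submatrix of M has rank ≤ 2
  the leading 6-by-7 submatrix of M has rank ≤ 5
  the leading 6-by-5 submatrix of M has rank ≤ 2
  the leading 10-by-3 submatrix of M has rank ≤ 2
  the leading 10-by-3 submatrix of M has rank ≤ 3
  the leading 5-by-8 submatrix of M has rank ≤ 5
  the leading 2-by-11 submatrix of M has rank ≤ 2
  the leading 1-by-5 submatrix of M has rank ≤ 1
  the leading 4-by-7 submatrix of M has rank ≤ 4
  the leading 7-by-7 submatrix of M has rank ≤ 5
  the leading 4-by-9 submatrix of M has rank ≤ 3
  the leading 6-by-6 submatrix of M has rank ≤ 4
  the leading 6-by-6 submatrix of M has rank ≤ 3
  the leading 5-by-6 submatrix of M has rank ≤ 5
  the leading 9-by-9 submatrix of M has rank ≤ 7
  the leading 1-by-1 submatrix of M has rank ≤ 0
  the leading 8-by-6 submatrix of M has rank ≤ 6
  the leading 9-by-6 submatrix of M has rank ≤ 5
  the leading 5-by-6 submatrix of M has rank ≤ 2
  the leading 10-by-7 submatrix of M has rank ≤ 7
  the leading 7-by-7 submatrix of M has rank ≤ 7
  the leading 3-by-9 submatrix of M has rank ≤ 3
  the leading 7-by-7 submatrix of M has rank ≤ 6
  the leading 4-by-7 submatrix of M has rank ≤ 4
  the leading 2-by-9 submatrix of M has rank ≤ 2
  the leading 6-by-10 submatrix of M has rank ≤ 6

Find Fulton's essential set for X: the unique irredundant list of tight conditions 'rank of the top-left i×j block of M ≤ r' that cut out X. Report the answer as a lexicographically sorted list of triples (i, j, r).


Recovering R(i,j) via the rank-extension bound from the 27 conditions:

  R[1]: 0 | 1 | 1 | 1 | 1 | 1 | 1 | 1 | 1 | 1 | 1
  R[2]: 1 | 2 | 2 | 2 | 2 | 2 | 2 | 2 | 2 | 2 | 2
  R[3]: 1 | 2 | 2 | 2 | 2 | 2 | 3 | 3 | 3 | 3 | 3
  R[4]: 1 | 2 | 2 | 2 | 2 | 2 | 3 | 3 | 3 | 4 | 4
  R[5]: 1 | 2 | 2 | 2 | 2 | 2 | 3 | 4 | 4 | 5 | 5
  R[6]: 1 | 2 | 2 | 2 | 2 | 3 | 4 | 5 | 5 | 6 | 6
  R[7]: 1 | 2 | 2 | 3 | 3 | 4 | 5 | 6 | 6 | 7 | 7
  R[8]: 1 | 2 | 2 | 3 | 4 | 5 | 6 | 7 | 7 | 8 | 8
  R[9]: 1 | 2 | 2 | 3 | 4 | 5 | 6 | 7 | 7 | 8 | 9
  R[10]: 1 | 2 | 2 | 3 | 4 | 5 | 6 | 7 | 8 | 9 | 10
  R[11]: 1 | 2 | 3 | 4 | 5 | 6 | 7 | 8 | 9 | 10 | 11

hence w(1..11) = (2, 1, 7, 10, 8, 6, 4, 5, 11, 9, 3).

D(w) has 23 cells with 6 SE-corners; essential set:

[(1, 1, 0), (4, 9, 3), (5, 6, 2), (6, 5, 2), (9, 9, 7), (10, 3, 2)]


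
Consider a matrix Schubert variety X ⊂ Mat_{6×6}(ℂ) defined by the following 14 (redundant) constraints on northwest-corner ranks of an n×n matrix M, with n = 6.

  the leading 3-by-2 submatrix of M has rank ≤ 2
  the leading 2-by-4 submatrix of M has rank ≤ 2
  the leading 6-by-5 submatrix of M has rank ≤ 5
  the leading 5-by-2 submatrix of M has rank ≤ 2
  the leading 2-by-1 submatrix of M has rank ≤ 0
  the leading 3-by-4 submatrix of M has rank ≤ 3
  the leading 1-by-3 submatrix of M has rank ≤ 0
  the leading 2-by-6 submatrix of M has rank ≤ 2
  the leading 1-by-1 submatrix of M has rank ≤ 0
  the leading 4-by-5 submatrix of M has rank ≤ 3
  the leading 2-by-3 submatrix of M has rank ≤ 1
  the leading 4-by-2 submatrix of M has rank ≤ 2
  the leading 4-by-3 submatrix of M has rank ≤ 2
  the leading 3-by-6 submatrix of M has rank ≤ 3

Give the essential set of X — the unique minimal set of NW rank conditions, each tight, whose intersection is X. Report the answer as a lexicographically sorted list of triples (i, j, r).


Propagating the 14 rank bounds to every northwest block:

  i=1: 0 | 0 | 0 | 1 | 1 | 1
  i=2: 0 | 1 | 1 | 2 | 2 | 2
  i=3: 1 | 2 | 2 | 3 | 3 | 3
  i=4: 1 | 2 | 2 | 3 | 3 | 4
  i=5: 1 | 2 | 3 | 4 | 4 | 5
  i=6: 1 | 2 | 3 | 4 | 5 | 6

giving w = (4, 2, 1, 6, 3, 5) via Δ²R.

|D(w)|=6, |Ess(w)|=4:

[(1, 3, 0), (2, 1, 0), (4, 3, 2), (4, 5, 3)]


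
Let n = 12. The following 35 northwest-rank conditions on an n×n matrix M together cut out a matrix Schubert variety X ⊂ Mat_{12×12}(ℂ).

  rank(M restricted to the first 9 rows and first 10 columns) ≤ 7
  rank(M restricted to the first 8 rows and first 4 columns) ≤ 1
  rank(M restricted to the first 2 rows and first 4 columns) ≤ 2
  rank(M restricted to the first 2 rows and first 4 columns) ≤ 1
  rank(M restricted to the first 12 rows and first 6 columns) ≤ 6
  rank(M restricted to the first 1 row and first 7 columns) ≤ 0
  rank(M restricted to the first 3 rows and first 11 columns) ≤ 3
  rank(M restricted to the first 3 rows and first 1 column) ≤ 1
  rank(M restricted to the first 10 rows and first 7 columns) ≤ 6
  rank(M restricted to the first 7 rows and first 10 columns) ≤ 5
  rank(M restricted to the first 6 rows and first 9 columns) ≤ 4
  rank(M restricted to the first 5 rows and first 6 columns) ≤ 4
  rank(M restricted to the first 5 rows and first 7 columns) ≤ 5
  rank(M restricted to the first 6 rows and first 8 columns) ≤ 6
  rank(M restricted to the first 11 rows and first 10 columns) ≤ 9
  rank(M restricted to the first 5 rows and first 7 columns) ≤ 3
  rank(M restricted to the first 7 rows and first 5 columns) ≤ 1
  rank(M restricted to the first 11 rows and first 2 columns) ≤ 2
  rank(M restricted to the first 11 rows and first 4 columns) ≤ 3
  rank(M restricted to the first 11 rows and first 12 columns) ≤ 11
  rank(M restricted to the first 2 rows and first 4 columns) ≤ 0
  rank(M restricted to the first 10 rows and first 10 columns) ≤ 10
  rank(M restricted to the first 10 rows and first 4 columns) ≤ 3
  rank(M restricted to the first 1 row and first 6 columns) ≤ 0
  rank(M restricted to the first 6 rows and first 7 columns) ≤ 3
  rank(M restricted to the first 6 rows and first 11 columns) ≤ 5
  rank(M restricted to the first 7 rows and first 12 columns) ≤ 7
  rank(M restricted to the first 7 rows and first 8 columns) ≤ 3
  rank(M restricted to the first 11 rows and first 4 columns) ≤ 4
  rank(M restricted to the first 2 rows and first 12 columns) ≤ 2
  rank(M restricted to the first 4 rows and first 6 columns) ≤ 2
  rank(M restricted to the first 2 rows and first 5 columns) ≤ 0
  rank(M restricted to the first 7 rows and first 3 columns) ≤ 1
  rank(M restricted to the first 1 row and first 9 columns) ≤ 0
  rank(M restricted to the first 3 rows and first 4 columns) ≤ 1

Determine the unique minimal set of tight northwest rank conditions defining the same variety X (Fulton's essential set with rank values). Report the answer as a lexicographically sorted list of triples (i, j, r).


Recovering R(i,j) via the rank-extension bound from the 35 conditions:

  i=1: 0 | 0 | 0 | 0 | 0 | 0 | 0 | 0 | 0 | 1 | 1 | 1
  i=2: 0 | 0 | 0 | 0 | 0 | 1 | 1 | 1 | 1 | 2 | 2 | 2
  i=3: 1 | 1 | 1 | 1 | 1 | 2 | 2 | 2 | 2 | 3 | 3 | 3
  i=4: 1 | 1 | 1 | 1 | 1 | 2 | 3 | 3 | 3 | 4 | 4 | 4
  i=5: 1 | 1 | 1 | 1 | 1 | 2 | 3 | 3 | 4 | 5 | 5 | 5
  i=6: 1 | 1 | 1 | 1 | 1 | 2 | 3 | 3 | 4 | 5 | 5 | 6
  i=7: 1 | 1 | 1 | 1 | 1 | 2 | 3 | 3 | 4 | 5 | 6 | 7
  i=8: 1 | 1 | 1 | 1 | 2 | 3 | 4 | 4 | 5 | 6 | 7 | 8
  i=9: 1 | 2 | 2 | 2 | 3 | 4 | 5 | 5 | 6 | 7 | 8 | 9
  i=10: 1 | 2 | 3 | 3 | 4 | 5 | 6 | 6 | 7 | 8 | 9 | 10
  i=11: 1 | 2 | 3 | 3 | 4 | 5 | 6 | 7 | 8 | 9 | 10 | 11
  i=12: 1 | 2 | 3 | 4 | 5 | 6 | 7 | 8 | 9 | 10 | 11 | 12

the unique w with this rank table is (10, 6, 1, 7, 9, 12, 11, 5, 2, 3, 8, 4).

Rothe diagram D(w) (38 cells), 7 SE-corners (essential conditions):

[(1, 9, 0), (2, 5, 0), (6, 11, 5), (7, 5, 1), (7, 8, 3), (8, 4, 1), (11, 4, 3)]


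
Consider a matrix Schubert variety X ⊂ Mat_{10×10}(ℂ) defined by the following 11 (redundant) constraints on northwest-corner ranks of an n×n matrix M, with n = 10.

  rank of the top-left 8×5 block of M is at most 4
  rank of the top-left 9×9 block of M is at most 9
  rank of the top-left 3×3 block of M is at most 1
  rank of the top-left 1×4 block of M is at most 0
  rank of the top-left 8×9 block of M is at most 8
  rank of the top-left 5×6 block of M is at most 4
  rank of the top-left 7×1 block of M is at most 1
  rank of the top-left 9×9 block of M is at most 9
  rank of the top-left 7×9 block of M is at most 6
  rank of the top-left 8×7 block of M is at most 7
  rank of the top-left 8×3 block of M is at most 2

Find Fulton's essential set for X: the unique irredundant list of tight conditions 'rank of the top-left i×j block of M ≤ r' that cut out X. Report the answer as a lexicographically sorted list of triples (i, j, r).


Propagating the 11 rank bounds to every northwest block:

  R[1]: 0  0  0  0  1  1  1  1  1  1
  R[2]: 1  1  1  1  2  2  2  2  2  2
  R[3]: 1  1  1  2  3  3  3  3  3  3
  R[4]: 1  2  2  3  4  4  4  4  4  4
  R[5]: 1  2  2  3  4  4  5  5  5  5
  R[6]: 1  2  2  3  4  5  6  6  6  6
  R[7]: 1  2  2  3  4  5  6  6  6  7
  R[8]: 1  2  2  3  4  5  6  7  7  8
  R[9]: 1  2  3  4  5  6  7  8  8  9
  R[10]: 1  2  3  4  5  6  7  8  9  10

so w = (5, 1, 4, 2, 7, 6, 10, 8, 3, 9).

ℓ(w)=13; the 5 essential cells (i,j,r):

[(1, 4, 0), (3, 3, 1), (5, 6, 4), (7, 9, 6), (8, 3, 2)]


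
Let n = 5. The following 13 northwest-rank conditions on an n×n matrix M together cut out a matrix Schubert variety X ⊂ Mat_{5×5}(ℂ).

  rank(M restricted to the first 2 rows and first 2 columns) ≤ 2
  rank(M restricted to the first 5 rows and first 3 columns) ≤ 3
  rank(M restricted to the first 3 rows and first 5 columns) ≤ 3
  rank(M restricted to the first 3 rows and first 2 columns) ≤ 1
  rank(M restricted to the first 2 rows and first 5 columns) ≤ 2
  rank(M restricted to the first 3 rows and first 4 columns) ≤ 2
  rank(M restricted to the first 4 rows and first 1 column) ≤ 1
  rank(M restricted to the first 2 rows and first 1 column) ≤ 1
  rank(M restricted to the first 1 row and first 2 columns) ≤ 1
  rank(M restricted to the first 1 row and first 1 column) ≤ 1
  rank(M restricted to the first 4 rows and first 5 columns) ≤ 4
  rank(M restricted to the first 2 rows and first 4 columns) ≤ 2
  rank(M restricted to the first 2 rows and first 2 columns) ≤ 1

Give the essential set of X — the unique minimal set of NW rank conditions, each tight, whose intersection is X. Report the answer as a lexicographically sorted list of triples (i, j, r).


Recovering R(i,j) via the rank-extension bound from the 13 conditions:

  1 | 1 | 1 | 1 | 1
  1 | 1 | 2 | 2 | 2
  1 | 1 | 2 | 2 | 3
  1 | 2 | 3 | 3 | 4
  1 | 2 | 3 | 4 | 5

hence w(1..5) = (1, 3, 5, 2, 4).

2 SE-corners of the 3-cell Rothe diagram give Ess(w):

[(3, 2, 1), (3, 4, 2)]


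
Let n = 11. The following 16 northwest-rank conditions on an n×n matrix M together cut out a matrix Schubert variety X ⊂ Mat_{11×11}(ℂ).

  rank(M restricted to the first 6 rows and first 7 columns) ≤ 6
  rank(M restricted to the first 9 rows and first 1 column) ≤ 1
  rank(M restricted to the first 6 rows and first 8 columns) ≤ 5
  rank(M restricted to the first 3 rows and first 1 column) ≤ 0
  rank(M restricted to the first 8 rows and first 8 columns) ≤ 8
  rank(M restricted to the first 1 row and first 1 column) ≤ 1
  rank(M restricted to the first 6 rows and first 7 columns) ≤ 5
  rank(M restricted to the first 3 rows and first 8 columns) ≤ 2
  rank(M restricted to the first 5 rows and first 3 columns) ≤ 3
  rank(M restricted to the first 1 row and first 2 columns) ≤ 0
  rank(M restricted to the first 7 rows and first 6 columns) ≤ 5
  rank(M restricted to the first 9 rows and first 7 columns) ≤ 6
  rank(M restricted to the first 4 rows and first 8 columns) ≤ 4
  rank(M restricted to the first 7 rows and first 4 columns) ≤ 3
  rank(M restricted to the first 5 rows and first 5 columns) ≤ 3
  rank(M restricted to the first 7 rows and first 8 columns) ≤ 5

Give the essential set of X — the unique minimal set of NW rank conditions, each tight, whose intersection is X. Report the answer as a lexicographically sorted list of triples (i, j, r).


Computing R[i][j] = min implied NW-rank bound (n=11, 16 conditions):

  i=1: 0 | 0 | 1 | 1 | 1 | 1 | 1 | 1 | 1 | 1 | 1
  i=2: 0 | 1 | 2 | 2 | 2 | 2 | 2 | 2 | 2 | 2 | 2
  i=3: 0 | 1 | 2 | 2 | 2 | 2 | 2 | 2 | 3 | 3 | 3
  i=4: 1 | 2 | 3 | 3 | 3 | 3 | 3 | 3 | 4 | 4 | 4
  i=5: 1 | 2 | 3 | 3 | 3 | 4 | 4 | 4 | 5 | 5 | 5
  i=6: 1 | 2 | 3 | 3 | 4 | 5 | 5 | 5 | 6 | 6 | 6
  i=7: 1 | 2 | 3 | 3 | 4 | 5 | 5 | 5 | 6 | 7 | 7
  i=8: 1 | 2 | 3 | 4 | 5 | 6 | 6 | 6 | 7 | 8 | 8
  i=9: 1 | 2 | 3 | 4 | 5 | 6 | 6 | 7 | 8 | 9 | 9
  i=10: 1 | 2 | 3 | 4 | 5 | 6 | 7 | 8 | 9 | 10 | 10
  i=11: 1 | 2 | 3 | 4 | 5 | 6 | 7 | 8 | 9 | 10 | 11

hence w(1..11) = (3, 2, 9, 1, 6, 5, 10, 4, 8, 7, 11).

D(w) has 16 cells with 7 SE-corners; essential set:

[(1, 2, 0), (3, 1, 0), (3, 8, 2), (5, 5, 3), (7, 4, 3), (7, 8, 5), (9, 7, 6)]


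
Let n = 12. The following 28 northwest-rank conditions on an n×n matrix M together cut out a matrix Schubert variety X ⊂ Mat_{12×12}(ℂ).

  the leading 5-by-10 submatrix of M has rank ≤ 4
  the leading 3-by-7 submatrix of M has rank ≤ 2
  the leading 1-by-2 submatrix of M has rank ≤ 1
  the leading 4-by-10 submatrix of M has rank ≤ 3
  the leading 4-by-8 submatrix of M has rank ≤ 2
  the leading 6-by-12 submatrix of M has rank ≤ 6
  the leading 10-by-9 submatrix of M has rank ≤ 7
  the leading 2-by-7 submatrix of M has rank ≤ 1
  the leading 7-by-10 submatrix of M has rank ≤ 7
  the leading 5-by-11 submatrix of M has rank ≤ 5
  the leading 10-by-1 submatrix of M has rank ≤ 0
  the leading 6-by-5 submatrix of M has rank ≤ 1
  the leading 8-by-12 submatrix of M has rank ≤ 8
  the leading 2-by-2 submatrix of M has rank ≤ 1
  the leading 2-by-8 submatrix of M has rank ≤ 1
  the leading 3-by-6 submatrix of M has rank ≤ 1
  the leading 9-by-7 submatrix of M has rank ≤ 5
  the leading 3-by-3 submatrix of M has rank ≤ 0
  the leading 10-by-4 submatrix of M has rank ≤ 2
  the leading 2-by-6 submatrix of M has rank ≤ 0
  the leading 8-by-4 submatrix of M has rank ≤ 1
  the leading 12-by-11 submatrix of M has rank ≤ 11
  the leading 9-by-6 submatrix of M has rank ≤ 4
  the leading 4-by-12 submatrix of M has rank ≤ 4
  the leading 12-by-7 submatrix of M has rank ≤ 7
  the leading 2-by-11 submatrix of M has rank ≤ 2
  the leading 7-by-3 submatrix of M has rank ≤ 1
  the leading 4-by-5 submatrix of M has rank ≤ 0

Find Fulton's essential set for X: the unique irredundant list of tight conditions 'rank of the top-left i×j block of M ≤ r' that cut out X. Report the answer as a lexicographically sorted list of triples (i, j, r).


The tightest implied rank at each (i,j), from the 28 conditions:

  0, 0, 0, 0, 0, 0, 1, 1, 1, 1, 1, 1
  0, 0, 0, 0, 0, 0, 1, 1, 2, 2, 2, 2
  0, 0, 0, 0, 0, 1, 2, 2, 3, 3, 3, 3
  0, 0, 0, 0, 0, 1, 2, 2, 3, 3, 4, 4
  0, 1, 1, 1, 1, 2, 3, 3, 4, 4, 5, 5
  0, 1, 1, 1, 1, 2, 3, 4, 5, 5, 6, 6
  0, 1, 1, 1, 2, 3, 4, 5, 6, 6, 7, 7
  0, 1, 1, 1, 2, 3, 4, 5, 6, 7, 8, 8
  0, 1, 2, 2, 3, 4, 5, 6, 7, 8, 9, 9
  0, 1, 2, 2, 3, 4, 5, 6, 7, 8, 9, 10
  1, 2, 3, 3, 4, 5, 6, 7, 8, 9, 10, 11
  1, 2, 3, 4, 5, 6, 7, 8, 9, 10, 11, 12

reading off 1-entries of Δ²R: w = (7, 9, 6, 11, 2, 8, 5, 10, 3, 12, 1, 4).

Rothe diagram D(w) (39 cells), 9 SE-corners (essential conditions):

[(2, 6, 0), (2, 8, 1), (4, 5, 0), (4, 8, 2), (4, 10, 3), (6, 5, 1), (8, 4, 1), (10, 1, 0), (10, 4, 2)]


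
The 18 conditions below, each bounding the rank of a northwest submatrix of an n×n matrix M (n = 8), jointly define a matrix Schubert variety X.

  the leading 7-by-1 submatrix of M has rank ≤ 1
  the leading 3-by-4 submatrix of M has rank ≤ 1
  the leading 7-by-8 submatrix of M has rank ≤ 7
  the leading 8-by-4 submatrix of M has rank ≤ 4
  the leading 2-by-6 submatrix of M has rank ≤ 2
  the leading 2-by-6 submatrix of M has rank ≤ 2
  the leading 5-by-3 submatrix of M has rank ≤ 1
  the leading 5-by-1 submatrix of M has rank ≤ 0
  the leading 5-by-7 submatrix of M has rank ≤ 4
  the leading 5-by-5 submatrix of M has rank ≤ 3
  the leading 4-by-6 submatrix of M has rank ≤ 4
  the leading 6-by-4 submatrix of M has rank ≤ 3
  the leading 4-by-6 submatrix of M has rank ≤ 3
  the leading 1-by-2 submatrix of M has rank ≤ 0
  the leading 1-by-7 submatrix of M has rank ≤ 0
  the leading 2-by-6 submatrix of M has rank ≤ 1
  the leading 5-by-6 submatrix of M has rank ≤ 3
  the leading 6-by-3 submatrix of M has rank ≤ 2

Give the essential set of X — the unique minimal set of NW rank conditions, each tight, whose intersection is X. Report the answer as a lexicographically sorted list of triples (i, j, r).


Propagating the 18 rank bounds to every northwest block:

  row 1: 0 0 0 0 0 0 0 1
  row 2: 0 1 1 1 1 1 1 2
  row 3: 0 1 1 1 2 2 2 3
  row 4: 0 1 1 2 3 3 3 4
  row 5: 0 1 1 2 3 3 4 5
  row 6: 1 2 2 3 4 4 5 6
  row 7: 1 2 3 4 5 5 6 7
  row 8: 1 2 3 4 5 6 7 8

reading off 1-entries of Δ²R: w = (8, 2, 5, 4, 7, 1, 3, 6).

Rothe diagram D(w) (16 cells), 5 SE-corners (essential conditions):

[(1, 7, 0), (3, 4, 1), (5, 1, 0), (5, 3, 1), (5, 6, 3)]


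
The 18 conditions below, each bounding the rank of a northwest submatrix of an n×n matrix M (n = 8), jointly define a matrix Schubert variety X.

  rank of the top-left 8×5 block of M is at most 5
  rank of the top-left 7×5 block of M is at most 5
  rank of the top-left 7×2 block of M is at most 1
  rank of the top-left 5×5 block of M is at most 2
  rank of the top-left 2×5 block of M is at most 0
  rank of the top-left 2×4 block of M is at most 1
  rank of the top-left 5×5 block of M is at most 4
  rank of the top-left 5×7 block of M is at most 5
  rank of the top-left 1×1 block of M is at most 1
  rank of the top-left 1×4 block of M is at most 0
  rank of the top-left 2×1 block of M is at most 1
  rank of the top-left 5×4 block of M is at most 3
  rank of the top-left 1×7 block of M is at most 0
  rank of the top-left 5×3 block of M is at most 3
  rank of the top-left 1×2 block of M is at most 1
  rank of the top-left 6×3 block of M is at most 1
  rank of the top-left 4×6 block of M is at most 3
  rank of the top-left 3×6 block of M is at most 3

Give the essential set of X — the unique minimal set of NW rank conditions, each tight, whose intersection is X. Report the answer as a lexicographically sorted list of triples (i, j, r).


The tightest implied rank at each (i,j), from the 18 conditions:

  row 1: 0, 0, 0, 0, 0, 0, 0, 1
  row 2: 0, 0, 0, 0, 0, 1, 1, 2
  row 3: 1, 1, 1, 1, 1, 2, 2, 3
  row 4: 1, 1, 1, 2, 2, 3, 3, 4
  row 5: 1, 1, 1, 2, 2, 3, 4, 5
  row 6: 1, 1, 1, 2, 3, 4, 5, 6
  row 7: 1, 1, 2, 3, 4, 5, 6, 7
  row 8: 1, 2, 3, 4, 5, 6, 7, 8

so w = (8, 6, 1, 4, 7, 5, 3, 2).

Rothe diagram D(w) (20 cells), 5 SE-corners (essential conditions):

[(1, 7, 0), (2, 5, 0), (5, 5, 2), (6, 3, 1), (7, 2, 1)]


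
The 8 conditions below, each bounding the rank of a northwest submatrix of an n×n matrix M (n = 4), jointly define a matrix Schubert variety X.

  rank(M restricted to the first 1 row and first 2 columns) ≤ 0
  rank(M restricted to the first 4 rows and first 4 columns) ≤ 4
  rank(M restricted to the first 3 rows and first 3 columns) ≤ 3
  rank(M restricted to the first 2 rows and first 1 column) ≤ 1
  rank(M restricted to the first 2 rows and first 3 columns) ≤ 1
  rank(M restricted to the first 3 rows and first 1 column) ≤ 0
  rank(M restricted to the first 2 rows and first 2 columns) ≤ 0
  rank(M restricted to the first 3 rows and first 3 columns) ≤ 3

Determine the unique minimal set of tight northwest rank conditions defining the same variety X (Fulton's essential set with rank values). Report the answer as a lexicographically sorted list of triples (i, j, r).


Rank table r_w(4×4) implied by the 8 constraints:

  row 1: 0  0  1  1
  row 2: 0  0  1  2
  row 3: 0  1  2  3
  row 4: 1  2  3  4

reading off 1-entries of Δ²R: w = (3, 4, 2, 1).

|D(w)|=5, |Ess(w)|=2:

[(2, 2, 0), (3, 1, 0)]


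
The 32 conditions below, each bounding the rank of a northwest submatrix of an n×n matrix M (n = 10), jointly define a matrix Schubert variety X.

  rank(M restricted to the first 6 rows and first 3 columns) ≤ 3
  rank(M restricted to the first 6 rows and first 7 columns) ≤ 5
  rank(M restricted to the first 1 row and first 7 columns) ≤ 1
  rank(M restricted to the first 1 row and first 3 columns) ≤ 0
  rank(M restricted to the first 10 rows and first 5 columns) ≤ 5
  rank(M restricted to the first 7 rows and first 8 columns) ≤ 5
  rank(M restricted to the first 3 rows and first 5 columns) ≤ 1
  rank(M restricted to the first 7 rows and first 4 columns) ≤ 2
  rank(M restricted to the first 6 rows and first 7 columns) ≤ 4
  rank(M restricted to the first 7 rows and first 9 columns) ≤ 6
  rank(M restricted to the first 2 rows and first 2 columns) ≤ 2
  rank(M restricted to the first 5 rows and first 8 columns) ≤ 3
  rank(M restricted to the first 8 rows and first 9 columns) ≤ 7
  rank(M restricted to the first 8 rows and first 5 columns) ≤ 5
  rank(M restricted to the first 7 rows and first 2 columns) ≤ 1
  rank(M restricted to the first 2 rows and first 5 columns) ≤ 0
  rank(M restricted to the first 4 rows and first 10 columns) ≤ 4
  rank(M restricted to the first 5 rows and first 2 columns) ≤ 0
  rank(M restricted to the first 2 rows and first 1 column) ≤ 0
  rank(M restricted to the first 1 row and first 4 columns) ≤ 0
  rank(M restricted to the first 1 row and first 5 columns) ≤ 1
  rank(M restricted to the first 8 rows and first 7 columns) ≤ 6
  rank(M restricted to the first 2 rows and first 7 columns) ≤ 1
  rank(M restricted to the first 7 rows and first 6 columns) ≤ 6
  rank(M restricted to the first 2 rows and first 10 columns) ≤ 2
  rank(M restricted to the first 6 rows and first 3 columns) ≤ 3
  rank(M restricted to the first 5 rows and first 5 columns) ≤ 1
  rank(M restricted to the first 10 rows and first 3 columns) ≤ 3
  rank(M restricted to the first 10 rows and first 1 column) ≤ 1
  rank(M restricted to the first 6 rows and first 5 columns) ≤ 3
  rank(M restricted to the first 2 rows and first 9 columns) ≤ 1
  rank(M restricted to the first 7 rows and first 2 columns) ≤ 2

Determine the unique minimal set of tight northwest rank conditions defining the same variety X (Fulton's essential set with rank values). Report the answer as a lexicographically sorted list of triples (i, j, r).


Recovering R(i,j) via the rank-extension bound from the 32 conditions:

  i=1: 0, 0, 0, 0, 0, 1, 1, 1, 1, 1
  i=2: 0, 0, 0, 0, 0, 1, 1, 1, 1, 2
  i=3: 0, 0, 1, 1, 1, 2, 2, 2, 2, 3
  i=4: 0, 0, 1, 1, 1, 2, 3, 3, 3, 4
  i=5: 0, 0, 1, 1, 1, 2, 3, 3, 4, 5
  i=6: 1, 1, 2, 2, 2, 3, 4, 4, 5, 6
  i=7: 1, 1, 2, 2, 3, 4, 5, 5, 6, 7
  i=8: 1, 2, 3, 3, 4, 5, 6, 6, 7, 8
  i=9: 1, 2, 3, 4, 5, 6, 7, 7, 8, 9
  i=10: 1, 2, 3, 4, 5, 6, 7, 8, 9, 10

the unique w with this rank table is (6, 10, 3, 7, 9, 1, 5, 2, 4, 8).

7 SE-corners of the 26-cell Rothe diagram give Ess(w):

[(2, 5, 0), (2, 9, 1), (5, 2, 0), (5, 5, 1), (5, 8, 3), (7, 2, 1), (7, 4, 2)]


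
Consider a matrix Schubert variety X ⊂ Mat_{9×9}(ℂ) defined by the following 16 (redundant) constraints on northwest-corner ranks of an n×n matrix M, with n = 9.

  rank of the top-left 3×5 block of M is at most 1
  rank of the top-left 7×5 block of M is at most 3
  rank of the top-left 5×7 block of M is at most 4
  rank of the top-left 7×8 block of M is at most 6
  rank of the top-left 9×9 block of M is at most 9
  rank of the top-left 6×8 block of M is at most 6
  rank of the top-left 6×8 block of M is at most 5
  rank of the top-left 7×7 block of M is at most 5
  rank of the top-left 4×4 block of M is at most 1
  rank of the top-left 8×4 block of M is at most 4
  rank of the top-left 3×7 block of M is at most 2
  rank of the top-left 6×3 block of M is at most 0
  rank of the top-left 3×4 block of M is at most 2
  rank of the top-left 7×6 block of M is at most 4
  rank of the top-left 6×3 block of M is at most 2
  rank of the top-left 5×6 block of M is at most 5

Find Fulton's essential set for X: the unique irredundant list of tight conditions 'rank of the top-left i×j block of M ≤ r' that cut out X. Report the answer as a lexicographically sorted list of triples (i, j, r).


The tightest implied rank at each (i,j), from the 16 conditions:

  i=1: 0 | 0 | 0 | 1 | 1 | 1 | 1 | 1 | 1
  i=2: 0 | 0 | 0 | 1 | 1 | 2 | 2 | 2 | 2
  i=3: 0 | 0 | 0 | 1 | 1 | 2 | 2 | 3 | 3
  i=4: 0 | 0 | 0 | 1 | 2 | 3 | 3 | 4 | 4
  i=5: 0 | 0 | 0 | 1 | 2 | 3 | 4 | 5 | 5
  i=6: 0 | 0 | 0 | 1 | 2 | 3 | 4 | 5 | 6
  i=7: 1 | 1 | 1 | 2 | 3 | 4 | 5 | 6 | 7
  i=8: 1 | 2 | 2 | 3 | 4 | 5 | 6 | 7 | 8
  i=9: 1 | 2 | 3 | 4 | 5 | 6 | 7 | 8 | 9

hence w(1..9) = (4, 6, 8, 5, 7, 9, 1, 2, 3).

3 SE-corners of the 21-cell Rothe diagram give Ess(w):

[(3, 5, 1), (3, 7, 2), (6, 3, 0)]


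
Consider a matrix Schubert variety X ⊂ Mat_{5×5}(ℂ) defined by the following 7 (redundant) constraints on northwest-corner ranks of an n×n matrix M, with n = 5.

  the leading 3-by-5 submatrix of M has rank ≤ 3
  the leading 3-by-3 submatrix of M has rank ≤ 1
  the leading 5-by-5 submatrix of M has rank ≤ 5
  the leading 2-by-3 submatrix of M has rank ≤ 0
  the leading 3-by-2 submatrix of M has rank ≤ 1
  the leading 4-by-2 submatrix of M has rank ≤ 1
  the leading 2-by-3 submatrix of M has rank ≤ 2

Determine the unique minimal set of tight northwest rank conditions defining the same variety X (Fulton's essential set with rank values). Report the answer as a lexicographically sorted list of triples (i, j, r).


Computing R[i][j] = min implied NW-rank bound (n=5, 7 conditions):

  R[1]: 0 0 0 1 1
  R[2]: 0 0 0 1 2
  R[3]: 1 1 1 2 3
  R[4]: 1 1 2 3 4
  R[5]: 1 2 3 4 5

the unique w with this rank table is (4, 5, 1, 3, 2).

Rothe diagram D(w) (7 cells), 2 SE-corners (essential conditions):

[(2, 3, 0), (4, 2, 1)]


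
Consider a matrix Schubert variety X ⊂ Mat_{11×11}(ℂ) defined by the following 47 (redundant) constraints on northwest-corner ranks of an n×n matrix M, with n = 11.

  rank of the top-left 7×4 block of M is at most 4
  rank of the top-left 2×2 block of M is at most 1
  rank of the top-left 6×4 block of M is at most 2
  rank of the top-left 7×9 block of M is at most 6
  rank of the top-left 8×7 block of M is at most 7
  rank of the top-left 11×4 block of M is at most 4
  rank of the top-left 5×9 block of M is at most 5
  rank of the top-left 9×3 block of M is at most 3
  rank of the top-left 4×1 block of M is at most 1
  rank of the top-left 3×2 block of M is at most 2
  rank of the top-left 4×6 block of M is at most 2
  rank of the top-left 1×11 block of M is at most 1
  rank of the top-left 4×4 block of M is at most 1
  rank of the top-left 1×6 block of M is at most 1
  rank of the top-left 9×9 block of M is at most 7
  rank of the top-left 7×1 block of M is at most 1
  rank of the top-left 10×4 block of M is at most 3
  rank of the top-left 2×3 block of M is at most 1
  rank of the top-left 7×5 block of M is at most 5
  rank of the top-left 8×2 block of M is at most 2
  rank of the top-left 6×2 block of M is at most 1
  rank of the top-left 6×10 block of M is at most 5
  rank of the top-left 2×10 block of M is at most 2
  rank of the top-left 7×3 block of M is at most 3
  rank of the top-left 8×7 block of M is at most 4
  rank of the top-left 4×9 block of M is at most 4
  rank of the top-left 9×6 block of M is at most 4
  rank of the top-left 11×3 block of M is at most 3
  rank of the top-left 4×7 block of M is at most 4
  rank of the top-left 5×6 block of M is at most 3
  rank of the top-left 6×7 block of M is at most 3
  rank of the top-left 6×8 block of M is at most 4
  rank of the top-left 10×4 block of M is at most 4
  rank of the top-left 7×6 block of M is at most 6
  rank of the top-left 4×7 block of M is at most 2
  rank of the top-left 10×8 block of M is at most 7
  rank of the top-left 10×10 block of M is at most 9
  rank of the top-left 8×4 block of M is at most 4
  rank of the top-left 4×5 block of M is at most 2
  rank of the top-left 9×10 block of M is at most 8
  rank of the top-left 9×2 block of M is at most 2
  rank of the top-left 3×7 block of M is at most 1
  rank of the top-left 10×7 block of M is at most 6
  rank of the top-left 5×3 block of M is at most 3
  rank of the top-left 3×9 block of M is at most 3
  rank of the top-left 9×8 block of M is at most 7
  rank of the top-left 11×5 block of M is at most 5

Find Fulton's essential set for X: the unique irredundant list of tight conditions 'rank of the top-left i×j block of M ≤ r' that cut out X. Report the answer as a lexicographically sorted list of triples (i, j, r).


The tightest implied rank at each (i,j), from the 47 conditions:

  row 1: 1 | 1 | 1 | 1 | 1 | 1 | 1 | 1 | 1 | 1 | 1
  row 2: 1 | 1 | 1 | 1 | 1 | 1 | 1 | 2 | 2 | 2 | 2
  row 3: 1 | 1 | 1 | 1 | 1 | 1 | 1 | 2 | 3 | 3 | 3
  row 4: 1 | 1 | 1 | 1 | 2 | 2 | 2 | 3 | 4 | 4 | 4
  row 5: 1 | 1 | 2 | 2 | 3 | 3 | 3 | 4 | 5 | 5 | 5
  row 6: 1 | 1 | 2 | 2 | 3 | 3 | 3 | 4 | 5 | 5 | 6
  row 7: 1 | 2 | 3 | 3 | 4 | 4 | 4 | 5 | 6 | 6 | 7
  row 8: 1 | 2 | 3 | 3 | 4 | 4 | 4 | 5 | 6 | 7 | 8
  row 9: 1 | 2 | 3 | 3 | 4 | 4 | 5 | 6 | 7 | 8 | 9
  row 10: 1 | 2 | 3 | 3 | 4 | 5 | 6 | 7 | 8 | 9 | 10
  row 11: 1 | 2 | 3 | 4 | 5 | 6 | 7 | 8 | 9 | 10 | 11

second differences of R give the permutation w = (1, 8, 9, 5, 3, 11, 2, 10, 7, 6, 4).

|D(w)|=27, |Ess(w)|=9:

[(3, 7, 1), (4, 4, 1), (6, 2, 1), (6, 4, 2), (6, 7, 3), (6, 10, 5), (8, 7, 4), (9, 6, 4), (10, 4, 3)]


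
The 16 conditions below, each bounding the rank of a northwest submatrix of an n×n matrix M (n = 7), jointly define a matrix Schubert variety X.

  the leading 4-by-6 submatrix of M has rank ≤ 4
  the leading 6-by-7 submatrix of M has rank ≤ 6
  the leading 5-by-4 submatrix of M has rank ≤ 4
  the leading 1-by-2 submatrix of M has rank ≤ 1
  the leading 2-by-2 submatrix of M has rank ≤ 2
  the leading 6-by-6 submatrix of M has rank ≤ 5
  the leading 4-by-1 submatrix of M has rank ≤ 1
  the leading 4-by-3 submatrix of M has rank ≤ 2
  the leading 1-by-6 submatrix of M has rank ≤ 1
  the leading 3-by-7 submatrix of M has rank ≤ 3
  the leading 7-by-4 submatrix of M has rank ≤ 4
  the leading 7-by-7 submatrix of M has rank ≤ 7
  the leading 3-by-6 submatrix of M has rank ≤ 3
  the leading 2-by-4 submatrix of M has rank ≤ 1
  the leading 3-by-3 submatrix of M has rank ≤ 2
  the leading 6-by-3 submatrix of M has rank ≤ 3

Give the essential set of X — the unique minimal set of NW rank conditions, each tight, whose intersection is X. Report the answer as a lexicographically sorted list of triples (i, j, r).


Reconstructing r_w from the 16 given conditions:

  row 1: 1 1 1 1 1 1 1
  row 2: 1 1 1 1 2 2 2
  row 3: 1 2 2 2 3 3 3
  row 4: 1 2 2 3 4 4 4
  row 5: 1 2 3 4 5 5 5
  row 6: 1 2 3 4 5 5 6
  row 7: 1 2 3 4 5 6 7

reading off 1-entries of Δ²R: w = (1, 5, 2, 4, 3, 7, 6).

Fulton essential set (3 of the 5 Rothe cells):

[(2, 4, 1), (4, 3, 2), (6, 6, 5)]


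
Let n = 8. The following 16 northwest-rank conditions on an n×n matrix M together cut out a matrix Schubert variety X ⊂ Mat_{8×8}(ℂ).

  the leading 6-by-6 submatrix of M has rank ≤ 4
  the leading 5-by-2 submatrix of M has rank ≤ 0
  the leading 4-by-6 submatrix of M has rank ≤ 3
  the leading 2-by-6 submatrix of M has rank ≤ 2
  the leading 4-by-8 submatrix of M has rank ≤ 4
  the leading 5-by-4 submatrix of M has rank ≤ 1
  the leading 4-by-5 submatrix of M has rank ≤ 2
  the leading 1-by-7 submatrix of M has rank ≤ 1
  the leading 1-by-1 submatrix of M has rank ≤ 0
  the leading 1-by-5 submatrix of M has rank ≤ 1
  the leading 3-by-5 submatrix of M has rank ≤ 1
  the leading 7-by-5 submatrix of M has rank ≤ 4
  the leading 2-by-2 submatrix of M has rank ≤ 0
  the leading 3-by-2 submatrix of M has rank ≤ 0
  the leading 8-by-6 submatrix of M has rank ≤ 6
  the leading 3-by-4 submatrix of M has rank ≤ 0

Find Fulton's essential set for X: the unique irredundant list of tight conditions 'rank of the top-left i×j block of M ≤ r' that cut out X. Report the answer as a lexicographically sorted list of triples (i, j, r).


Recovering R(i,j) via the rank-extension bound from the 16 conditions:

  i=1: 0 0 0 0 1 1 1 1
  i=2: 0 0 0 0 1 2 2 2
  i=3: 0 0 0 0 1 2 3 3
  i=4: 0 0 1 1 2 3 4 4
  i=5: 0 0 1 1 2 3 4 5
  i=6: 1 1 2 2 3 4 5 6
  i=7: 1 2 3 3 4 5 6 7
  i=8: 1 2 3 4 5 6 7 8

the unique w with this rank table is (5, 6, 7, 3, 8, 1, 2, 4).

Rothe diagram D(w) (17 cells), 3 SE-corners (essential conditions):

[(3, 4, 0), (5, 2, 0), (5, 4, 1)]


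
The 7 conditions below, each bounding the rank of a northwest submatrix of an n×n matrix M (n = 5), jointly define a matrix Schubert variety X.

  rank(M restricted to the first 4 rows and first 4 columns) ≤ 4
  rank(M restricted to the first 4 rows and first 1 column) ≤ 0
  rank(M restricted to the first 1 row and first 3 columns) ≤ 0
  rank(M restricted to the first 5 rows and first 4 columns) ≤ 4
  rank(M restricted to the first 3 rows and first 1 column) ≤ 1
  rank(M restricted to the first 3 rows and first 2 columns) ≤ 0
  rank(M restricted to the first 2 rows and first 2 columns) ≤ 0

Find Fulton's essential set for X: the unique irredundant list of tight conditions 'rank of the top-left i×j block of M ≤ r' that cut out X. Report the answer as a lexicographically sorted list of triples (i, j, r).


Rank table r_w(5×5) implied by the 7 constraints:

  i=1: 0 | 0 | 0 | 1 | 1
  i=2: 0 | 0 | 1 | 2 | 2
  i=3: 0 | 0 | 1 | 2 | 3
  i=4: 0 | 1 | 2 | 3 | 4
  i=5: 1 | 2 | 3 | 4 | 5

giving w = (4, 3, 5, 2, 1) via Δ²R.

Rothe diagram D(w) (8 cells), 3 SE-corners (essential conditions):

[(1, 3, 0), (3, 2, 0), (4, 1, 0)]
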